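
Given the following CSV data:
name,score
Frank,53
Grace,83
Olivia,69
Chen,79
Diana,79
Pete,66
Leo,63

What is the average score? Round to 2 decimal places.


Scores: 53, 83, 69, 79, 79, 66, 63
Sum = 492
Count = 7
Average = 492 / 7 = 70.29

ANSWER: 70.29


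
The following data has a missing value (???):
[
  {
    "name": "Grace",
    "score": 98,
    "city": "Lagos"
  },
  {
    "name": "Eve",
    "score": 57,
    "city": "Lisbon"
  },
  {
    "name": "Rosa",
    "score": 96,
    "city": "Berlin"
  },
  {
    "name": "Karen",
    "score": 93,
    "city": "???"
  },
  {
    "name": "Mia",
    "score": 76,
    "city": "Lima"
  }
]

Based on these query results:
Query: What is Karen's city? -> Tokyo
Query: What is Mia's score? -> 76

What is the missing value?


The missing value is Karen's city
From query: Karen's city = Tokyo

ANSWER: Tokyo


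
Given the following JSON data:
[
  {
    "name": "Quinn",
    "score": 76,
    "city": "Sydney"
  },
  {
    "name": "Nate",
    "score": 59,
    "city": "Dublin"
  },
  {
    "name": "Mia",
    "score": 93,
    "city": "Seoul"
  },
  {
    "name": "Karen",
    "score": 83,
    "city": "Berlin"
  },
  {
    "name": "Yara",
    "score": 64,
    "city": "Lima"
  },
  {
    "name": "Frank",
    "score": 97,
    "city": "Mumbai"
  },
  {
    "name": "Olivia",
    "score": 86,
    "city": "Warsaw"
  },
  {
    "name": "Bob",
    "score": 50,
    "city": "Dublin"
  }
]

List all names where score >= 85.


Filtering records where score >= 85:
  Quinn (score=76) -> no
  Nate (score=59) -> no
  Mia (score=93) -> YES
  Karen (score=83) -> no
  Yara (score=64) -> no
  Frank (score=97) -> YES
  Olivia (score=86) -> YES
  Bob (score=50) -> no


ANSWER: Mia, Frank, Olivia


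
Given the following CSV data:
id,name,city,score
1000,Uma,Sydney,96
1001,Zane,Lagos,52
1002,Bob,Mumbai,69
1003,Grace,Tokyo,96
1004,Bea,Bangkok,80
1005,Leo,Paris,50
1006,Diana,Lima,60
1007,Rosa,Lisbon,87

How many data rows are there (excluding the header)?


Counting rows (excluding header):
Header: id,name,city,score
Data rows: 8

ANSWER: 8


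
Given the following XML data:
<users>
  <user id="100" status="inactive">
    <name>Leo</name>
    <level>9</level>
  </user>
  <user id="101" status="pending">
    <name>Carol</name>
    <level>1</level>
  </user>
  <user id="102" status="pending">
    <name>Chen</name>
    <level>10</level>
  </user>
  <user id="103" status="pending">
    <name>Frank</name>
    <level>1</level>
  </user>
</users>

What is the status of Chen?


Finding user with name = Chen
user id="102" status="pending"

ANSWER: pending


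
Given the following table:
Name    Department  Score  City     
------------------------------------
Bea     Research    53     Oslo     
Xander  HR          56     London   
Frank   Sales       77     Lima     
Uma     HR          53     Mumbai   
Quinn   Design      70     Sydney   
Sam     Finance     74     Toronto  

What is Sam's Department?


Row 6: Sam
Department = Finance

ANSWER: Finance


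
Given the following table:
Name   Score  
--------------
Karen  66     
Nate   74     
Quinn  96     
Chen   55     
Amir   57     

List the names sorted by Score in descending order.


Sorting by Score (descending):
  Quinn: 96
  Nate: 74
  Karen: 66
  Amir: 57
  Chen: 55


ANSWER: Quinn, Nate, Karen, Amir, Chen


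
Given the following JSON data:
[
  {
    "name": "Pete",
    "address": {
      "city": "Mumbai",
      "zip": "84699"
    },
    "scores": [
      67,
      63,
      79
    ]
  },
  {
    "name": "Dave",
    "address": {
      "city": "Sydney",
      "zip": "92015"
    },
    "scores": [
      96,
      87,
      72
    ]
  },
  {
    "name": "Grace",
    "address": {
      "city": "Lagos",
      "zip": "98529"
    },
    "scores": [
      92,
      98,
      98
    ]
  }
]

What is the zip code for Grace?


Path: records[2].address.zip
Value: 98529

ANSWER: 98529


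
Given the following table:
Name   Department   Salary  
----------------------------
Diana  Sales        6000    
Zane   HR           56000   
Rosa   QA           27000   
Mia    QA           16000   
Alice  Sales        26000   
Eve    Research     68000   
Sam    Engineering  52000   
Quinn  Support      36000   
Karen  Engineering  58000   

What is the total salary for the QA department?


QA department members:
  Rosa: 27000
  Mia: 16000
Total = 27000 + 16000 = 43000

ANSWER: 43000


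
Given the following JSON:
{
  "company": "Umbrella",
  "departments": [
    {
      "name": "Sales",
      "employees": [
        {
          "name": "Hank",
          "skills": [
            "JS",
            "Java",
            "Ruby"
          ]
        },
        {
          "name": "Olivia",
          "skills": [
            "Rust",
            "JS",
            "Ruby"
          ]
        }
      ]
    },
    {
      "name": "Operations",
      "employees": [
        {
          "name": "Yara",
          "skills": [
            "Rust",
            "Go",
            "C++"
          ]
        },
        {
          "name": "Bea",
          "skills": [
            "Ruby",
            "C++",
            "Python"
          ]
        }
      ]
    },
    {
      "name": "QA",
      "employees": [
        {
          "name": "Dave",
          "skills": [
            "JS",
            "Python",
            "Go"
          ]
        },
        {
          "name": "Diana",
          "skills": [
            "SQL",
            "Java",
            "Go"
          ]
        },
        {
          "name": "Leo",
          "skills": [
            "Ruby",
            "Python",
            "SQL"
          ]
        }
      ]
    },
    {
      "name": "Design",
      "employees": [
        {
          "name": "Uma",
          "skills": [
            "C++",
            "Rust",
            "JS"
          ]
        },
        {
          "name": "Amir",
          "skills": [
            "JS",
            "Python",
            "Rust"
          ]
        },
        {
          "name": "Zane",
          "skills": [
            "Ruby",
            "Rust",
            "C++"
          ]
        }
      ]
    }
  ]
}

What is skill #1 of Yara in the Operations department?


Path: departments[1].employees[0].skills[0]
Value: Rust

ANSWER: Rust


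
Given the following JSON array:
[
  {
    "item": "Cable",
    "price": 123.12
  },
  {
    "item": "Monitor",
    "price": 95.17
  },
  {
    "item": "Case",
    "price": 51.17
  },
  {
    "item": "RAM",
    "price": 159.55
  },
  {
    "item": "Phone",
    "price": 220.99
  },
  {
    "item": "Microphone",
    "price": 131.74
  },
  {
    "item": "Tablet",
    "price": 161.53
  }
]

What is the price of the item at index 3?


Array index 3 -> RAM
price = 159.55

ANSWER: 159.55


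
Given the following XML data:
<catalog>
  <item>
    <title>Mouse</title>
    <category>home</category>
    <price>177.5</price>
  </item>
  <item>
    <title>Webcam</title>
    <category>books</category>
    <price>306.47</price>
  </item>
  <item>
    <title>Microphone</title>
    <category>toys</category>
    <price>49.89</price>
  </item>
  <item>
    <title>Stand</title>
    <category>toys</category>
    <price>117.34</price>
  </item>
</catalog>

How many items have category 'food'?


Scanning <item> elements for <category>food</category>:
Count: 0

ANSWER: 0


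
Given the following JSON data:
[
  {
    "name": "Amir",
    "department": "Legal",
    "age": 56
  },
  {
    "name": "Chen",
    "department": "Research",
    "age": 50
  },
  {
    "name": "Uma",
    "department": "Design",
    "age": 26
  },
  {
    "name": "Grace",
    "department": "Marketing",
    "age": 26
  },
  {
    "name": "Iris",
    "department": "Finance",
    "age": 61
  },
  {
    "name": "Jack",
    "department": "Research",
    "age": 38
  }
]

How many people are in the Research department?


Scanning records for department = Research
  Record 1: Chen
  Record 5: Jack
Count: 2

ANSWER: 2


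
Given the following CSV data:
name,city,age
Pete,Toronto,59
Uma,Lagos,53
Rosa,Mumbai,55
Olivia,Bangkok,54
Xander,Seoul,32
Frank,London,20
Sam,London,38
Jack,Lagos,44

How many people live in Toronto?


Scanning city column for 'Toronto':
  Row 1: Pete -> MATCH
Total matches: 1

ANSWER: 1


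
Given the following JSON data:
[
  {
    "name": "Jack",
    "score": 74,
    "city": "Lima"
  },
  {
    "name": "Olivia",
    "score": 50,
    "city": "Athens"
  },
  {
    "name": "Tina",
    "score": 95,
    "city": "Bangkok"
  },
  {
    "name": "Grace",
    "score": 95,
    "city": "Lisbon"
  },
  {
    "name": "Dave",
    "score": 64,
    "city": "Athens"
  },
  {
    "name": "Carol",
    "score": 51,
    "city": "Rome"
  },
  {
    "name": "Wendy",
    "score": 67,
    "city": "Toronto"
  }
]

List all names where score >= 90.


Filtering records where score >= 90:
  Jack (score=74) -> no
  Olivia (score=50) -> no
  Tina (score=95) -> YES
  Grace (score=95) -> YES
  Dave (score=64) -> no
  Carol (score=51) -> no
  Wendy (score=67) -> no


ANSWER: Tina, Grace


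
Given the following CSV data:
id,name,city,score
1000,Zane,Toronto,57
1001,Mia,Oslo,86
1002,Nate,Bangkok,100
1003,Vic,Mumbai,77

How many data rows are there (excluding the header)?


Counting rows (excluding header):
Header: id,name,city,score
Data rows: 4

ANSWER: 4


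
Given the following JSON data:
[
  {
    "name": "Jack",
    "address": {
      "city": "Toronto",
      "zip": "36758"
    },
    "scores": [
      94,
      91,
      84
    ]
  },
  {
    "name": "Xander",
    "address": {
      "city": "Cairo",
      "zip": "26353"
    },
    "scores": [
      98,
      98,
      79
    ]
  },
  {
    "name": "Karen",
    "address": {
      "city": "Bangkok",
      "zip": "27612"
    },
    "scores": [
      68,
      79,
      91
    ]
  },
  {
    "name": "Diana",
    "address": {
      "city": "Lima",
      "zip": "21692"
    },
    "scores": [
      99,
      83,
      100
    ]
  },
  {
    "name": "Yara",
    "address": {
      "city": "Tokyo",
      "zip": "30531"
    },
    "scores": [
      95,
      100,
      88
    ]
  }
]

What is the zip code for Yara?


Path: records[4].address.zip
Value: 30531

ANSWER: 30531


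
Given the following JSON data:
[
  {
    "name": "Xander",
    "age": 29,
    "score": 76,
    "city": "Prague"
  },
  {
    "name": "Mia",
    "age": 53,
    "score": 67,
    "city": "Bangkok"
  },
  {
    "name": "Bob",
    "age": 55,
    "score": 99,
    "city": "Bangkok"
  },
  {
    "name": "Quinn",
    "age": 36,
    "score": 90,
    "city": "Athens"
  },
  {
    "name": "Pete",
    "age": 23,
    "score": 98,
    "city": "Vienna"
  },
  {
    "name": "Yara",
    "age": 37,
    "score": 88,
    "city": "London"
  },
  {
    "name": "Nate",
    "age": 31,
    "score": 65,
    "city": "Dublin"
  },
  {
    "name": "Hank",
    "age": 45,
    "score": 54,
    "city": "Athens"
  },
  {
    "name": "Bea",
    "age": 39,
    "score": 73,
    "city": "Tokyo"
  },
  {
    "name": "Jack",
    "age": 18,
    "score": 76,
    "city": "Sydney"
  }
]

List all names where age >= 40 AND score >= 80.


Checking both conditions:
  Xander (age=29, score=76) -> no
  Mia (age=53, score=67) -> no
  Bob (age=55, score=99) -> YES
  Quinn (age=36, score=90) -> no
  Pete (age=23, score=98) -> no
  Yara (age=37, score=88) -> no
  Nate (age=31, score=65) -> no
  Hank (age=45, score=54) -> no
  Bea (age=39, score=73) -> no
  Jack (age=18, score=76) -> no


ANSWER: Bob


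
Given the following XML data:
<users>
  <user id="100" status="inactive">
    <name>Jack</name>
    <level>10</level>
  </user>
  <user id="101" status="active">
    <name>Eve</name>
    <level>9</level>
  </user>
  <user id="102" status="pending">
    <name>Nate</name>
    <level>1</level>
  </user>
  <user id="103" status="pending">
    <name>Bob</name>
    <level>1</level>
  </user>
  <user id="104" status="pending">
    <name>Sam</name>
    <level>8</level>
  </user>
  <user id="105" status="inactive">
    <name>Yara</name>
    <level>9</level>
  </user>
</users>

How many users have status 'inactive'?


Counting users with status='inactive':
  Jack (id=100) -> MATCH
  Yara (id=105) -> MATCH
Count: 2

ANSWER: 2


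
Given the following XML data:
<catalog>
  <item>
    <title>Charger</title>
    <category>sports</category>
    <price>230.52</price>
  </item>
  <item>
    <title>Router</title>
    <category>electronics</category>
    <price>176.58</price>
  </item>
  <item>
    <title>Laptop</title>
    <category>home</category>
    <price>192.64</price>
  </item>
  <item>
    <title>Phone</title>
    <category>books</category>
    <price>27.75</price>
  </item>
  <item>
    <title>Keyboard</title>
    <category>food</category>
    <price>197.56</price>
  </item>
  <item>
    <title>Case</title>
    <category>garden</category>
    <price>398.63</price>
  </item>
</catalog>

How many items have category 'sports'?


Scanning <item> elements for <category>sports</category>:
  Item 1: Charger -> MATCH
Count: 1

ANSWER: 1


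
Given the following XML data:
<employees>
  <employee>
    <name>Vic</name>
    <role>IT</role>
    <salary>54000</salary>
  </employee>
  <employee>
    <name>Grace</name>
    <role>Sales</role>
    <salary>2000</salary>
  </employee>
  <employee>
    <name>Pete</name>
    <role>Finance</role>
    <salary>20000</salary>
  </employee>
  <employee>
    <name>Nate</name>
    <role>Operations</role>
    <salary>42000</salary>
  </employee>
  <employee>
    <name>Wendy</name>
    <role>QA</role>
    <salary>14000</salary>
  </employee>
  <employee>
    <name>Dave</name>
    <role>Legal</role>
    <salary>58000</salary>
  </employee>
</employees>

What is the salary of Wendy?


Searching for <employee> with <name>Wendy</name>
Found at position 5
<salary>14000</salary>

ANSWER: 14000


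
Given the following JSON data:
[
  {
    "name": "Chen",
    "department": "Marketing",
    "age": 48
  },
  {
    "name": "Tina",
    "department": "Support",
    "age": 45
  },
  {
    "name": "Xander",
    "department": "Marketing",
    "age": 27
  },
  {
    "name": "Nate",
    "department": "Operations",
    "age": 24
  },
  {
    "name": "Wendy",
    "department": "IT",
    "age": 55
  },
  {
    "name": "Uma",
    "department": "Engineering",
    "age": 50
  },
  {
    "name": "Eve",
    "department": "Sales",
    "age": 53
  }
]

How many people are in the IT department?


Scanning records for department = IT
  Record 4: Wendy
Count: 1

ANSWER: 1


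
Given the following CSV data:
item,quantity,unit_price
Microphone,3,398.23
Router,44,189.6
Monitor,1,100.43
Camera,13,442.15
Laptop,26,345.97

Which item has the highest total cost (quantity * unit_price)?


Computing row totals:
  Microphone: 1194.69
  Router: 8342.4
  Monitor: 100.43
  Camera: 5747.95
  Laptop: 8995.22
Maximum: Laptop (8995.22)

ANSWER: Laptop


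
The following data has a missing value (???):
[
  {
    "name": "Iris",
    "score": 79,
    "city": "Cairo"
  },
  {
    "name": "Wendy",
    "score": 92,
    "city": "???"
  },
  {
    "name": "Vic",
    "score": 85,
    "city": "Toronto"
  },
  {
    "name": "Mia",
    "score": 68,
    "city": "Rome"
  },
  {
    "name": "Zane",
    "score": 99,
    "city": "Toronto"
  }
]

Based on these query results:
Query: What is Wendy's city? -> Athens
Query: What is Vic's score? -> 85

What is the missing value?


The missing value is Wendy's city
From query: Wendy's city = Athens

ANSWER: Athens


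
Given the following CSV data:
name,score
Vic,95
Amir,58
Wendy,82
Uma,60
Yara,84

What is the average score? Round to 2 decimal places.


Scores: 95, 58, 82, 60, 84
Sum = 379
Count = 5
Average = 379 / 5 = 75.80

ANSWER: 75.80


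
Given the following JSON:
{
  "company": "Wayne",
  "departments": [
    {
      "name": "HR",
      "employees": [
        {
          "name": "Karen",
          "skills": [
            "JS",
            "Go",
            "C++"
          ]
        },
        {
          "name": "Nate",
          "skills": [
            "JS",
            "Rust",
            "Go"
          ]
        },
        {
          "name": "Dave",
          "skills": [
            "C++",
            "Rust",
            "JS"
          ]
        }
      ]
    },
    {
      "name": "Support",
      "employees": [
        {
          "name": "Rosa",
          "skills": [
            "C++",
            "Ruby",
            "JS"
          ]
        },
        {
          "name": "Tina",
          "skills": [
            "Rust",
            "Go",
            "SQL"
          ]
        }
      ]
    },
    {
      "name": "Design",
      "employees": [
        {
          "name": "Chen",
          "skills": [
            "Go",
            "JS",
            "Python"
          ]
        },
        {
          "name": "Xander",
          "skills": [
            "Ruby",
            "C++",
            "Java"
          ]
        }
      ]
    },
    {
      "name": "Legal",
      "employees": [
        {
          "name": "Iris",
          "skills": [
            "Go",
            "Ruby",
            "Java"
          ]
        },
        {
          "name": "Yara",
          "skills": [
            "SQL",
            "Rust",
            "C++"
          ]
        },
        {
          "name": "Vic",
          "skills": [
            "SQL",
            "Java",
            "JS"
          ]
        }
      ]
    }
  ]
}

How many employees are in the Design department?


Path: departments[2].employees
Count: 2

ANSWER: 2


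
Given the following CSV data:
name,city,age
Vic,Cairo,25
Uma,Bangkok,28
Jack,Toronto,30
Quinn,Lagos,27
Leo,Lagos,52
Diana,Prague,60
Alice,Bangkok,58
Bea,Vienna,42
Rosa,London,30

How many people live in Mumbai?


Scanning city column for 'Mumbai':
Total matches: 0

ANSWER: 0


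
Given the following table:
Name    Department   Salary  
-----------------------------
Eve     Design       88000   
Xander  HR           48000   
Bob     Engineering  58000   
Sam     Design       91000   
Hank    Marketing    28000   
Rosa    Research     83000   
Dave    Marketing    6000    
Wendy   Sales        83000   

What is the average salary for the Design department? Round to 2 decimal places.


Design department members:
  Eve: 88000
  Sam: 91000
Sum = 179000
Count = 2
Average = 179000 / 2 = 89500.00

ANSWER: 89500.00


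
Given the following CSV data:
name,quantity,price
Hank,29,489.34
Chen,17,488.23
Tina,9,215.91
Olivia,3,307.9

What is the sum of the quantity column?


Values in 'quantity' column:
  Row 1: 29
  Row 2: 17
  Row 3: 9
  Row 4: 3
Sum = 29 + 17 + 9 + 3 = 58

ANSWER: 58


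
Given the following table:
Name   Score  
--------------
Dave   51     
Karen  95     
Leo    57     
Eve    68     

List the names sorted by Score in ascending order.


Sorting by Score (ascending):
  Dave: 51
  Leo: 57
  Eve: 68
  Karen: 95


ANSWER: Dave, Leo, Eve, Karen


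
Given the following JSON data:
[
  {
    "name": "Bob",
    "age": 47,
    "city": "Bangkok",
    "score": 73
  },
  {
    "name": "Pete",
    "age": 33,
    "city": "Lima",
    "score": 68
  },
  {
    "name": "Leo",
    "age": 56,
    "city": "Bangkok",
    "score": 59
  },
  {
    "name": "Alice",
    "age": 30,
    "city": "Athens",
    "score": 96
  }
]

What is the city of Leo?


Looking up record where name = Leo
Record index: 2
Field 'city' = Bangkok

ANSWER: Bangkok


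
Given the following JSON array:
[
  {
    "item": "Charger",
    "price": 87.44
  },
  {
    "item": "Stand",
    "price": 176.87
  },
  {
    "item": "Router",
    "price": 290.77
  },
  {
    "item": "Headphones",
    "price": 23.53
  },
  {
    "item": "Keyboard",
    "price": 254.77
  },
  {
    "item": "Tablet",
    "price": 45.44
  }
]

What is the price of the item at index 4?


Array index 4 -> Keyboard
price = 254.77

ANSWER: 254.77


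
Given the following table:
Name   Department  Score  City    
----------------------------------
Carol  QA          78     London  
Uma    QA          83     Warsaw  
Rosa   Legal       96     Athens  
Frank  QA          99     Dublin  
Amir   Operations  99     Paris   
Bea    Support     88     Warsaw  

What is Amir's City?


Row 5: Amir
City = Paris

ANSWER: Paris


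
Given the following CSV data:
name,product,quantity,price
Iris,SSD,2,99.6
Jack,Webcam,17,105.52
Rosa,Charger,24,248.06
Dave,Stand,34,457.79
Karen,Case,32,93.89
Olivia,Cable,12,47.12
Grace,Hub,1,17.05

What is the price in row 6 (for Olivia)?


Row 6: Olivia
Column 'price' = 47.12

ANSWER: 47.12


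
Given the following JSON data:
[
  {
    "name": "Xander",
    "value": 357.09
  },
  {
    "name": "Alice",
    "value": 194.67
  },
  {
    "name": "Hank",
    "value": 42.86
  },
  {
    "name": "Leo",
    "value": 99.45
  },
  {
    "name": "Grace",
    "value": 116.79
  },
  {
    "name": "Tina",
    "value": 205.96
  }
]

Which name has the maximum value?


Comparing values:
  Xander: 357.09
  Alice: 194.67
  Hank: 42.86
  Leo: 99.45
  Grace: 116.79
  Tina: 205.96
Maximum: Xander (357.09)

ANSWER: Xander


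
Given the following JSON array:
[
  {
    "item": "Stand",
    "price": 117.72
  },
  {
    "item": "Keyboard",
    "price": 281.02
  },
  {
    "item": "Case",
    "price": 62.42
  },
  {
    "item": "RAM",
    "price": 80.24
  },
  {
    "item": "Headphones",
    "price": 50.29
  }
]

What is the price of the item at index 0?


Array index 0 -> Stand
price = 117.72

ANSWER: 117.72


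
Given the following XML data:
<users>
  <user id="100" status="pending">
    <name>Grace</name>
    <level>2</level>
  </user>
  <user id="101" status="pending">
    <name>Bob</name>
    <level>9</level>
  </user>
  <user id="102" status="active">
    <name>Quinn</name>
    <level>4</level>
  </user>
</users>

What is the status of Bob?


Finding user with name = Bob
user id="101" status="pending"

ANSWER: pending


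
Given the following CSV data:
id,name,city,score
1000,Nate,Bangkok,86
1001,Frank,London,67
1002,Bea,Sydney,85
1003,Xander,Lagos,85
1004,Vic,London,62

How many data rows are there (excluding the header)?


Counting rows (excluding header):
Header: id,name,city,score
Data rows: 5

ANSWER: 5


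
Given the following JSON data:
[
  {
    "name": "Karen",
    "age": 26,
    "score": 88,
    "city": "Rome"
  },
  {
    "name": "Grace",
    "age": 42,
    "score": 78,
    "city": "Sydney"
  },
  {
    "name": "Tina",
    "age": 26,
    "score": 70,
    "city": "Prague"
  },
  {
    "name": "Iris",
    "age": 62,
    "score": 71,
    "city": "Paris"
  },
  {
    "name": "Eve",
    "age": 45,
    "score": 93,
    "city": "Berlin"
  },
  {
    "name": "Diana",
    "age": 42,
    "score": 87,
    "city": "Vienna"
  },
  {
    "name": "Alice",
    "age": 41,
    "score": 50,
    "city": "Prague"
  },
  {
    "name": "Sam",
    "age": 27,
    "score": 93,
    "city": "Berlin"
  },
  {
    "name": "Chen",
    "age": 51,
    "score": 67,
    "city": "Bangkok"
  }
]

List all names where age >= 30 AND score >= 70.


Checking both conditions:
  Karen (age=26, score=88) -> no
  Grace (age=42, score=78) -> YES
  Tina (age=26, score=70) -> no
  Iris (age=62, score=71) -> YES
  Eve (age=45, score=93) -> YES
  Diana (age=42, score=87) -> YES
  Alice (age=41, score=50) -> no
  Sam (age=27, score=93) -> no
  Chen (age=51, score=67) -> no


ANSWER: Grace, Iris, Eve, Diana


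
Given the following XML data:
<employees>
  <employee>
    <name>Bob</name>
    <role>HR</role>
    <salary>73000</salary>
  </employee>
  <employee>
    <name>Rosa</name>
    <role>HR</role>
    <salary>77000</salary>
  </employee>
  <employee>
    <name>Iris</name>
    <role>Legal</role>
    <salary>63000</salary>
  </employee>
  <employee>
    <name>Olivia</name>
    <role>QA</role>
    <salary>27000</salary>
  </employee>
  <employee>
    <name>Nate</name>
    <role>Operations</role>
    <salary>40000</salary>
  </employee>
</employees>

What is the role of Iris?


Searching for <employee> with <name>Iris</name>
Found at position 3
<role>Legal</role>

ANSWER: Legal


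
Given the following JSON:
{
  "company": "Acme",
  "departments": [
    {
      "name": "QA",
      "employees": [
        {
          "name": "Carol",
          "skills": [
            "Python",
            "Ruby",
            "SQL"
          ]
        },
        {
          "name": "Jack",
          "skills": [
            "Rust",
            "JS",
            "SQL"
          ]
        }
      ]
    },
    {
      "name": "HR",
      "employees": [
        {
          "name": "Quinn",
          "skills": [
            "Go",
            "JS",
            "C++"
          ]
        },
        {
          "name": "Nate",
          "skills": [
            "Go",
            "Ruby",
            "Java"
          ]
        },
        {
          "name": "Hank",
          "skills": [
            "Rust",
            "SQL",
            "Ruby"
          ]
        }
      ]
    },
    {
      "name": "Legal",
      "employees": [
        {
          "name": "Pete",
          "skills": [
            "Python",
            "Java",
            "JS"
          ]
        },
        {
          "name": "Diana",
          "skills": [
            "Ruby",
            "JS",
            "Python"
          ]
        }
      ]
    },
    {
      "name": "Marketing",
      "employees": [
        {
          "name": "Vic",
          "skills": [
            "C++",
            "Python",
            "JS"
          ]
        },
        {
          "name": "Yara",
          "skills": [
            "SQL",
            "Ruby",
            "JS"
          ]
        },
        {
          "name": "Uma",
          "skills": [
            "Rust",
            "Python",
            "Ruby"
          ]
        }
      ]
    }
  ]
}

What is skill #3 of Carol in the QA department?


Path: departments[0].employees[0].skills[2]
Value: SQL

ANSWER: SQL


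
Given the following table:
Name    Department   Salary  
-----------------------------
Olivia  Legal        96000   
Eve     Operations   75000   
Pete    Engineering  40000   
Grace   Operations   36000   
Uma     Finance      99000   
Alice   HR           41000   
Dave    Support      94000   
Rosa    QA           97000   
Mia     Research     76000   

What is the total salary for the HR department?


HR department members:
  Alice: 41000
Total = 41000 = 41000

ANSWER: 41000


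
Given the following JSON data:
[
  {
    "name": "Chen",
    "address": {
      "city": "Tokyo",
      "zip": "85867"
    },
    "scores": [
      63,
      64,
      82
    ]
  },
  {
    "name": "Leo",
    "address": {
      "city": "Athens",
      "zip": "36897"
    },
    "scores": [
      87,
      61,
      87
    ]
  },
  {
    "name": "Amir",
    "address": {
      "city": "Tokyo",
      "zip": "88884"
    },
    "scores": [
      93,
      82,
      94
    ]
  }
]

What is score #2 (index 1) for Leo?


Path: records[1].scores[1]
Value: 61

ANSWER: 61


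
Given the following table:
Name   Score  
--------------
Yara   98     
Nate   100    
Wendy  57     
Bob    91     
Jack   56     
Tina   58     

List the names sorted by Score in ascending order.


Sorting by Score (ascending):
  Jack: 56
  Wendy: 57
  Tina: 58
  Bob: 91
  Yara: 98
  Nate: 100


ANSWER: Jack, Wendy, Tina, Bob, Yara, Nate


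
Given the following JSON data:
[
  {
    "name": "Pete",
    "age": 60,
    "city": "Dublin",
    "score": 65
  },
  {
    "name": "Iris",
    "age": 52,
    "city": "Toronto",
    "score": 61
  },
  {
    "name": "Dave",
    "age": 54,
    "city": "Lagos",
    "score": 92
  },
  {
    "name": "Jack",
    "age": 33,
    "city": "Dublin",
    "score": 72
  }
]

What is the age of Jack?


Looking up record where name = Jack
Record index: 3
Field 'age' = 33

ANSWER: 33


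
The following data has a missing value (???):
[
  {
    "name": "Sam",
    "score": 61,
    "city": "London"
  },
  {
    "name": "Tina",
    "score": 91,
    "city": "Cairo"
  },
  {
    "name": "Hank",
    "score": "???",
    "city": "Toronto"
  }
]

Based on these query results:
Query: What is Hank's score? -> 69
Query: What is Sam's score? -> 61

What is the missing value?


The missing value is Hank's score
From query: Hank's score = 69

ANSWER: 69


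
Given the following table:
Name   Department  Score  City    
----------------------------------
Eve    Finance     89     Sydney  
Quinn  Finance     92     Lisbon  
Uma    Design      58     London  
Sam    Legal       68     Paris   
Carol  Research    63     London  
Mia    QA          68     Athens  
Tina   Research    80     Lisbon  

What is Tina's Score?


Row 7: Tina
Score = 80

ANSWER: 80


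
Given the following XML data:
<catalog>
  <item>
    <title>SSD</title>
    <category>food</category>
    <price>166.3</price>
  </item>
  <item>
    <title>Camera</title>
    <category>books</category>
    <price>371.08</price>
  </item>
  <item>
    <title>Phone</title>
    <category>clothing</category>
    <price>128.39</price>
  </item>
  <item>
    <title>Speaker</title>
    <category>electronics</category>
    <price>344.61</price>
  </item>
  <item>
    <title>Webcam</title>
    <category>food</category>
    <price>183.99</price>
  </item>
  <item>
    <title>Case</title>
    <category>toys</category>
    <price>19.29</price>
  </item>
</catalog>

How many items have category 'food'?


Scanning <item> elements for <category>food</category>:
  Item 1: SSD -> MATCH
  Item 5: Webcam -> MATCH
Count: 2

ANSWER: 2


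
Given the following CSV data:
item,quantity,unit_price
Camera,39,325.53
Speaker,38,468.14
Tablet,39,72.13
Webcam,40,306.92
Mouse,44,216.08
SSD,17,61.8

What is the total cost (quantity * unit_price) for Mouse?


Row: Mouse
quantity = 44
unit_price = 216.08
total = 44 * 216.08 = 9507.52

ANSWER: 9507.52


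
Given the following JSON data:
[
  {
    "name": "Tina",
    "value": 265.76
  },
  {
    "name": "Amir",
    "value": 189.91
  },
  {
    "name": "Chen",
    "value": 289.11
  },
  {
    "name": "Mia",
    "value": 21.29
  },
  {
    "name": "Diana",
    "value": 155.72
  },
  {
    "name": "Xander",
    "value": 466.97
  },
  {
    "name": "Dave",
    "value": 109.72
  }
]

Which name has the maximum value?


Comparing values:
  Tina: 265.76
  Amir: 189.91
  Chen: 289.11
  Mia: 21.29
  Diana: 155.72
  Xander: 466.97
  Dave: 109.72
Maximum: Xander (466.97)

ANSWER: Xander


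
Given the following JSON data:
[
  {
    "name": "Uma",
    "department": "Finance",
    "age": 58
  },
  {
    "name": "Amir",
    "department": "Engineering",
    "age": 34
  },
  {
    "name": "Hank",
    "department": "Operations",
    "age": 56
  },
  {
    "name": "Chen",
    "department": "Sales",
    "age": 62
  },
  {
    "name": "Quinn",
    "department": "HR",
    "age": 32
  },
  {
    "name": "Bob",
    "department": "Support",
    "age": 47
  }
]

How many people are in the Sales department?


Scanning records for department = Sales
  Record 3: Chen
Count: 1

ANSWER: 1


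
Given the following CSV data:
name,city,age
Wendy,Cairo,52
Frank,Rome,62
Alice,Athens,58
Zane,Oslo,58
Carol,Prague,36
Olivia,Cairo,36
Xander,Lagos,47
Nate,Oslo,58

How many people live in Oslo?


Scanning city column for 'Oslo':
  Row 4: Zane -> MATCH
  Row 8: Nate -> MATCH
Total matches: 2

ANSWER: 2


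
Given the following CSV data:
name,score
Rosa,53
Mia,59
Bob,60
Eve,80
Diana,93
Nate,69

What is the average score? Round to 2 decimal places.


Scores: 53, 59, 60, 80, 93, 69
Sum = 414
Count = 6
Average = 414 / 6 = 69.00

ANSWER: 69.00


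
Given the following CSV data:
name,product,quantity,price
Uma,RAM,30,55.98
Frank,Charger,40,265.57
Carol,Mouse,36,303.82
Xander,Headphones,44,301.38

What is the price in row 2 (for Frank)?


Row 2: Frank
Column 'price' = 265.57

ANSWER: 265.57


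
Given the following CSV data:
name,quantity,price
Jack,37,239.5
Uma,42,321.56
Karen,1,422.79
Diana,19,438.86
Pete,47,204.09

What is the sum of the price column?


Values in 'price' column:
  Row 1: 239.5
  Row 2: 321.56
  Row 3: 422.79
  Row 4: 438.86
  Row 5: 204.09
Sum = 239.5 + 321.56 + 422.79 + 438.86 + 204.09 = 1626.8

ANSWER: 1626.8


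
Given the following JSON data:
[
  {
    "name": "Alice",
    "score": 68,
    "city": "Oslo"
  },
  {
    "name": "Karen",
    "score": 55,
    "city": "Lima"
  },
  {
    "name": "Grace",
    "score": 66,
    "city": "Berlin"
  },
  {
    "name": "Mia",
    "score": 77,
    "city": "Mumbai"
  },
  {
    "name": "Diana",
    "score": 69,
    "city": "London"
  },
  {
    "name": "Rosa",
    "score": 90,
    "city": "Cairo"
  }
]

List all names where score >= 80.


Filtering records where score >= 80:
  Alice (score=68) -> no
  Karen (score=55) -> no
  Grace (score=66) -> no
  Mia (score=77) -> no
  Diana (score=69) -> no
  Rosa (score=90) -> YES


ANSWER: Rosa


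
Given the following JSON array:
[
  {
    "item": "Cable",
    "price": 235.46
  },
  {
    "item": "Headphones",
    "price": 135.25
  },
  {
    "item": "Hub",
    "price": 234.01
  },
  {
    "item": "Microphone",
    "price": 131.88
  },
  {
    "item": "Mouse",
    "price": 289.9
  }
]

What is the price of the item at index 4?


Array index 4 -> Mouse
price = 289.9

ANSWER: 289.9


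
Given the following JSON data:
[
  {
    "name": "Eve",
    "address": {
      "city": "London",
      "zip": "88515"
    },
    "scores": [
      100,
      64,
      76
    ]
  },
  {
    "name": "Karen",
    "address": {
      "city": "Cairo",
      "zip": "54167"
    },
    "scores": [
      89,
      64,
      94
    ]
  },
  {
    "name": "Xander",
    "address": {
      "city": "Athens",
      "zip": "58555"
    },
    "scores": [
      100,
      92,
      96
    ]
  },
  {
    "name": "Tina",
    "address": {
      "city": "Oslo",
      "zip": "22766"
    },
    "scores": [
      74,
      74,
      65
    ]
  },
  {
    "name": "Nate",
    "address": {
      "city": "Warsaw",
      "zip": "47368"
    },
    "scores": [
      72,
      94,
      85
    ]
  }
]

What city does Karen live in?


Path: records[1].address.city
Value: Cairo

ANSWER: Cairo


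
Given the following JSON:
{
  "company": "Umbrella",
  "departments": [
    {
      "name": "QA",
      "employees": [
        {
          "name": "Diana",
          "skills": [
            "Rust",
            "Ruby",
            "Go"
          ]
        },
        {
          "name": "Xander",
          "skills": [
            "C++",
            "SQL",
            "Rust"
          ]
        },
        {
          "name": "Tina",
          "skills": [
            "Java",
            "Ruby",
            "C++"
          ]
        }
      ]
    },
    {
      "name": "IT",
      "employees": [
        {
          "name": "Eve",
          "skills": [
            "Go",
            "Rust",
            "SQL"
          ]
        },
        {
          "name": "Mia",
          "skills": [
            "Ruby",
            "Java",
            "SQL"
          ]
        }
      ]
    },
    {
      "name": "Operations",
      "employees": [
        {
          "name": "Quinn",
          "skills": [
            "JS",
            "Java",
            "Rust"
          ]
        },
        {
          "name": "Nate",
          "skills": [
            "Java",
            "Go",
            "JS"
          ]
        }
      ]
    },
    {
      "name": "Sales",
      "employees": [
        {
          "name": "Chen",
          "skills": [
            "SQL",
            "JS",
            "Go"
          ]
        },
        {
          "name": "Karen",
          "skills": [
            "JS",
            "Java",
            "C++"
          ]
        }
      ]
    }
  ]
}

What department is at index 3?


Path: departments[3].name
Value: Sales

ANSWER: Sales


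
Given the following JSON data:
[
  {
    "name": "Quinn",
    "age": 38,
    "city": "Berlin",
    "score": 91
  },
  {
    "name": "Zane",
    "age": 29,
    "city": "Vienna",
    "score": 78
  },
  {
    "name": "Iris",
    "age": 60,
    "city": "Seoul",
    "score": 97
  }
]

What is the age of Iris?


Looking up record where name = Iris
Record index: 2
Field 'age' = 60

ANSWER: 60


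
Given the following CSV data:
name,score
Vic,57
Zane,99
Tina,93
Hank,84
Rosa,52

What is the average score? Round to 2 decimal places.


Scores: 57, 99, 93, 84, 52
Sum = 385
Count = 5
Average = 385 / 5 = 77.00

ANSWER: 77.00


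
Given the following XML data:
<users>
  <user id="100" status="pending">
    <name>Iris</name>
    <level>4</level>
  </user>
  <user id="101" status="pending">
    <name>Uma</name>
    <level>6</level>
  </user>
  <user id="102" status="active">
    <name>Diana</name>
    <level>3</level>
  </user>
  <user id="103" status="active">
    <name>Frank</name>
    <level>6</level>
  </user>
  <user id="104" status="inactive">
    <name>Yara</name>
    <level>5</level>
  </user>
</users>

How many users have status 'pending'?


Counting users with status='pending':
  Iris (id=100) -> MATCH
  Uma (id=101) -> MATCH
Count: 2

ANSWER: 2


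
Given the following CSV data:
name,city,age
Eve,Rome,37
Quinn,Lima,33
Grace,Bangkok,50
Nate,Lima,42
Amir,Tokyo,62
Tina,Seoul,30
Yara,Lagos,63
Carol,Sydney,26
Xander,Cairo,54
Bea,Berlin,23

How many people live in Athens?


Scanning city column for 'Athens':
Total matches: 0

ANSWER: 0


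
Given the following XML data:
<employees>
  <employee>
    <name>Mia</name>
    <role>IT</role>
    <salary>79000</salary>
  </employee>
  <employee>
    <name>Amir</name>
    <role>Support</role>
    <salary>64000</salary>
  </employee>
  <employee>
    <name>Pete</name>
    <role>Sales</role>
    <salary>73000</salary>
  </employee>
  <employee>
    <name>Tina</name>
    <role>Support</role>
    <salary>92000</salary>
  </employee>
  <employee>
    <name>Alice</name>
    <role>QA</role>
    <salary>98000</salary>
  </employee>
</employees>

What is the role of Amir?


Searching for <employee> with <name>Amir</name>
Found at position 2
<role>Support</role>

ANSWER: Support


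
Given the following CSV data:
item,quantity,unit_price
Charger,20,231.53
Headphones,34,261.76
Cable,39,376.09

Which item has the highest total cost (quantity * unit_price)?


Computing row totals:
  Charger: 4630.6
  Headphones: 8899.84
  Cable: 14667.51
Maximum: Cable (14667.51)

ANSWER: Cable


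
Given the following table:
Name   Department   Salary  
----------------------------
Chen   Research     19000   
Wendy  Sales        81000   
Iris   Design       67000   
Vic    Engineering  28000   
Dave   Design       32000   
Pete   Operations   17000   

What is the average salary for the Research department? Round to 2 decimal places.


Research department members:
  Chen: 19000
Sum = 19000
Count = 1
Average = 19000 / 1 = 19000.00

ANSWER: 19000.00


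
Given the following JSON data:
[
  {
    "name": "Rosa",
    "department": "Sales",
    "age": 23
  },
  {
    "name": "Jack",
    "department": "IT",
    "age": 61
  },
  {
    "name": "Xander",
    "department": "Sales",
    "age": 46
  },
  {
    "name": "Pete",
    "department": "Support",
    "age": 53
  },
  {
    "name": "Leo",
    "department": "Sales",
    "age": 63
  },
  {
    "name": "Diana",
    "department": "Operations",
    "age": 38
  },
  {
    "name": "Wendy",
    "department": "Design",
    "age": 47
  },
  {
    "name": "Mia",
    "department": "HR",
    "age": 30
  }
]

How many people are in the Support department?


Scanning records for department = Support
  Record 3: Pete
Count: 1

ANSWER: 1


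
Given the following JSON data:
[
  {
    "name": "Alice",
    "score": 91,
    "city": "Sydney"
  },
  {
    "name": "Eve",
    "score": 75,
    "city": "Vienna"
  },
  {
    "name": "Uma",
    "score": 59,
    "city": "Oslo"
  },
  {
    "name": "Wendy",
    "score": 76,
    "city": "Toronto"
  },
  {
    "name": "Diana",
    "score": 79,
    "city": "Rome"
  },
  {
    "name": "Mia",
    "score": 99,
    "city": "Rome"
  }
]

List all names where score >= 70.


Filtering records where score >= 70:
  Alice (score=91) -> YES
  Eve (score=75) -> YES
  Uma (score=59) -> no
  Wendy (score=76) -> YES
  Diana (score=79) -> YES
  Mia (score=99) -> YES


ANSWER: Alice, Eve, Wendy, Diana, Mia


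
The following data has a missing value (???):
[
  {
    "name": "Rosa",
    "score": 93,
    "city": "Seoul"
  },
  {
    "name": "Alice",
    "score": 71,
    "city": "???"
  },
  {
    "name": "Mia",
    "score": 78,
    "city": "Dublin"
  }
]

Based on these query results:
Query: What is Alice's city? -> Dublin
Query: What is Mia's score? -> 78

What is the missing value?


The missing value is Alice's city
From query: Alice's city = Dublin

ANSWER: Dublin
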